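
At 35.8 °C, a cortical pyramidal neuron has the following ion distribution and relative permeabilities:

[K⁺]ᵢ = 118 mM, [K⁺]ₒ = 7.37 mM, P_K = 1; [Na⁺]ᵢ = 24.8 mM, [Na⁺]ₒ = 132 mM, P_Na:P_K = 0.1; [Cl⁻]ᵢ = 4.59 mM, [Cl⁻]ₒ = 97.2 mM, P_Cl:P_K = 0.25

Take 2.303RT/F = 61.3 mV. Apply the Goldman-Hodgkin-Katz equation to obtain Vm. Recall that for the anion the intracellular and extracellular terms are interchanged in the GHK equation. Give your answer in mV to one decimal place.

Vm = 61.3 · log₁₀[(Σ P·[cation]ₒ + Σ P·[anion]ᵢ) / (Σ P·[cation]ᵢ + Σ P·[anion]ₒ)]
Numerator = 1×7.37 + 0.1×132 + 0.25×4.59 = 21.72
Denominator = 1×118 + 0.1×24.8 + 0.25×97.2 = 144.8
Vm = 61.3 · log₁₀(0.15) = 61.3 × (-0.8239) = -50.50 mV

-50.5 mV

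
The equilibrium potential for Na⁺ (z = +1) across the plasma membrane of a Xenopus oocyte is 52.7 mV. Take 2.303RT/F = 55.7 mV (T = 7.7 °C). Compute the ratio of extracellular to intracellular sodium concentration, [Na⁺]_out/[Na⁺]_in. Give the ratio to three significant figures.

log₁₀([out]/[in]) = E·z/(55.7) = 52.7 × 1 / 55.7 = 0.9461
[out]/[in] = 10^(0.9461) = 8.834

8.83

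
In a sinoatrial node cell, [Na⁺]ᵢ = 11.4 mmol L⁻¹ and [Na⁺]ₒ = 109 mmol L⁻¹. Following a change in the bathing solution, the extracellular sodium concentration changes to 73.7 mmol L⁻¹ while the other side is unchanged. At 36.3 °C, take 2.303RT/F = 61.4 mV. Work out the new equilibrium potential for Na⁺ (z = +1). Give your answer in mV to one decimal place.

After the shift: [Na⁺]_out = 73.7, [Na⁺]_in = 11.4 mmol L⁻¹.
E_new = (61.4/1)·log₁₀(73.7/11.4) = 61.40 · (0.8106) = 49.77 mV

49.8 mV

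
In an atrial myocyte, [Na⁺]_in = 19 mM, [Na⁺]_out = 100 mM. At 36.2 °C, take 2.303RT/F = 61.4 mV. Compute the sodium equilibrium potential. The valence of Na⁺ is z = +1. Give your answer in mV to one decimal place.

E = (61.4/z) · log₁₀([Na⁺]_out/[Na⁺]_in) with z = +1.
= (61.4/1) · log₁₀(100/19) = 61.40 · log₁₀(5.263)
= 61.40 · (0.7212) = 44.28 mV

44.3 mV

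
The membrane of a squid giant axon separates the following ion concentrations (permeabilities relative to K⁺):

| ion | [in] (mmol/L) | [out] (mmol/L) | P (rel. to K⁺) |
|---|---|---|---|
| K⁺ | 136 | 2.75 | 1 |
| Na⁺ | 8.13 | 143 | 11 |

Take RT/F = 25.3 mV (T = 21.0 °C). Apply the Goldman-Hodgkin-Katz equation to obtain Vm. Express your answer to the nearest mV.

49 mV

Vm = 25.3 · ln[(Σ P·[cation]ₒ + Σ P·[anion]ᵢ) / (Σ P·[cation]ᵢ + Σ P·[anion]ₒ)]
Numerator = 1×2.75 + 11×143 = 1576
Denominator = 1×136 + 11×8.13 = 225.4
Vm = 25.3 · ln(6.99) = 25.3 × (1.9445) = 49.20 mV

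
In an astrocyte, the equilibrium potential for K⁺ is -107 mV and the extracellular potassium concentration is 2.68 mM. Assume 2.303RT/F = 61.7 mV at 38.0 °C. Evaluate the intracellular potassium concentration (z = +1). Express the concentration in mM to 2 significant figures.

150 mM

Nernst: E = (61.7/1) · log₁₀([out]/[in]), so log₁₀([out]/[in]) = -107.0 × 1 / 61.7 = -1.7342.
[out]/[in] = 10^(-1.7342) = 0.01844.
[in] = 2.68 / 0.01844 = 145.3 mM.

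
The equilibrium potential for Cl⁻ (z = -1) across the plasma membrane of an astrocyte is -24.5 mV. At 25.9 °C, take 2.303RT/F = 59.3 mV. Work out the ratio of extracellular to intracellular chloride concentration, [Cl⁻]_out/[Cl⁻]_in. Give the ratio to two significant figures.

2.6

log₁₀([out]/[in]) = E·z/(59.3) = -24.5 × -1 / 59.3 = 0.4132
[out]/[in] = 10^(0.4132) = 2.589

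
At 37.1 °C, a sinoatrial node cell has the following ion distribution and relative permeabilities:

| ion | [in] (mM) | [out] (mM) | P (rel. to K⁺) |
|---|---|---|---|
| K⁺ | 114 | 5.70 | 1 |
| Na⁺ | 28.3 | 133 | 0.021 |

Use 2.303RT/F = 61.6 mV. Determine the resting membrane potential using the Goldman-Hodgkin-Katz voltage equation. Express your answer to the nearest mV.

-70 mV

Vm = 61.6 · log₁₀[(Σ P·[cation]ₒ + Σ P·[anion]ᵢ) / (Σ P·[cation]ᵢ + Σ P·[anion]ₒ)]
Numerator = 1×5.70 + 0.021×133 = 8.493
Denominator = 1×114 + 0.021×28.3 = 114.6
Vm = 61.6 · log₁₀(0.074114) = 61.6 × (-1.1301) = -69.61 mV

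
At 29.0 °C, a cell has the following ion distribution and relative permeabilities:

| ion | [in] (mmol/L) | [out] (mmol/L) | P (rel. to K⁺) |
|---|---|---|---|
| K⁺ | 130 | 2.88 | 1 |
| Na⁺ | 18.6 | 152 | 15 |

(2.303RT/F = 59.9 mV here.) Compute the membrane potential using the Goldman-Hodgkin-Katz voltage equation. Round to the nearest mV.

45 mV

Vm = 59.9 · log₁₀[(Σ P·[cation]ₒ + Σ P·[anion]ᵢ) / (Σ P·[cation]ᵢ + Σ P·[anion]ₒ)]
Numerator = 1×2.88 + 15×152 = 2283
Denominator = 1×130 + 15×18.6 = 409
Vm = 59.9 · log₁₀(5.5816) = 59.9 × (0.7468) = 44.73 mV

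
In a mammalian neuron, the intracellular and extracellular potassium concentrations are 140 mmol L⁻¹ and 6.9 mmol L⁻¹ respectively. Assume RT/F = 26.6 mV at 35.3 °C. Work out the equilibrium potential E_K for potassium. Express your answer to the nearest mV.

E = (26.6/z) · ln([K⁺]_out/[K⁺]_in) with z = +1.
= (26.6/1) · ln(6.9/140) = 26.60 · ln(0.04929)
= 26.60 · (-3.0101) = -80.07 mV

-80 mV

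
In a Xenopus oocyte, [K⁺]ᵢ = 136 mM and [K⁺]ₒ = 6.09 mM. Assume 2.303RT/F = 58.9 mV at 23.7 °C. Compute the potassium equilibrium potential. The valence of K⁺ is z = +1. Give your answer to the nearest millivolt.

-79 mV

E = (58.9/z) · log₁₀([K⁺]_out/[K⁺]_in) with z = +1.
= (58.9/1) · log₁₀(6.09/136) = 58.90 · log₁₀(0.04478)
= 58.90 · (-1.3489) = -79.45 mV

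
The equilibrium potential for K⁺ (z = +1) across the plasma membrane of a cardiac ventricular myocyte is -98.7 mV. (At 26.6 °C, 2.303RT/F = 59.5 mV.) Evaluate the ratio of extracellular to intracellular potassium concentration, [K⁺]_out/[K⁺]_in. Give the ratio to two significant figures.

log₁₀([out]/[in]) = E·z/(59.5) = -98.7 × 1 / 59.5 = -1.6588
[out]/[in] = 10^(-1.6588) = 0.02194

0.022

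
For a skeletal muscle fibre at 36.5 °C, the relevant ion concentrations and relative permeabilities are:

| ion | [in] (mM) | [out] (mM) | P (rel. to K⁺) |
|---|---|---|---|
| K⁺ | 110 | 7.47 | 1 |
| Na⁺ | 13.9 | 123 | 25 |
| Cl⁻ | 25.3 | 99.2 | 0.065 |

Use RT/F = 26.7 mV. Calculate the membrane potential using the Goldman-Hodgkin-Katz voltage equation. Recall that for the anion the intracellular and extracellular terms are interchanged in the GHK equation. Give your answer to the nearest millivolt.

Vm = 26.7 · ln[(Σ P·[cation]ₒ + Σ P·[anion]ᵢ) / (Σ P·[cation]ᵢ + Σ P·[anion]ₒ)]
Numerator = 1×7.47 + 25×123 + 0.065×25.3 = 3084
Denominator = 1×110 + 25×13.9 + 0.065×99.2 = 463.9
Vm = 26.7 · ln(6.6475) = 26.7 × (1.8942) = 50.58 mV

51 mV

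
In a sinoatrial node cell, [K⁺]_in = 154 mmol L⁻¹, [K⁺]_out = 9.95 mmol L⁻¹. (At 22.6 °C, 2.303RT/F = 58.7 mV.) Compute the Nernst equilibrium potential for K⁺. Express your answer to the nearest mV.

-70 mV

E = (58.7/z) · log₁₀([K⁺]_out/[K⁺]_in) with z = +1.
= (58.7/1) · log₁₀(9.95/154) = 58.70 · log₁₀(0.06461)
= 58.70 · (-1.1897) = -69.84 mV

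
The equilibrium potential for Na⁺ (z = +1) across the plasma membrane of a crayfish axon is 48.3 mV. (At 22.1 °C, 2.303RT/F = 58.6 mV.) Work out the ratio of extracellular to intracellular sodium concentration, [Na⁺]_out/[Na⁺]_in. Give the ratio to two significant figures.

log₁₀([out]/[in]) = E·z/(58.6) = 48.3 × 1 / 58.6 = 0.8242
[out]/[in] = 10^(0.8242) = 6.672

6.7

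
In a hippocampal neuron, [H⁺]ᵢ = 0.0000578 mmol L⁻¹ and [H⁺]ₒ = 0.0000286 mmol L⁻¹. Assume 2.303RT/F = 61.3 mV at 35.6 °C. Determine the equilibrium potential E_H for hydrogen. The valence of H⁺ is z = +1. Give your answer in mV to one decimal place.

E = (61.3/z) · log₁₀([H⁺]_out/[H⁺]_in) with z = +1.
= (61.3/1) · log₁₀(0.0000286/0.0000578) = 61.30 · log₁₀(0.4948)
= 61.30 · (-0.3056) = -18.73 mV

-18.7 mV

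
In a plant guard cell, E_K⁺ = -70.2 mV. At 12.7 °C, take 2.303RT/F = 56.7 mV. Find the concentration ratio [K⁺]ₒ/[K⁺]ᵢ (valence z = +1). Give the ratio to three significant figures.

0.0578

log₁₀([out]/[in]) = E·z/(56.7) = -70.2 × 1 / 56.7 = -1.2381
[out]/[in] = 10^(-1.2381) = 0.0578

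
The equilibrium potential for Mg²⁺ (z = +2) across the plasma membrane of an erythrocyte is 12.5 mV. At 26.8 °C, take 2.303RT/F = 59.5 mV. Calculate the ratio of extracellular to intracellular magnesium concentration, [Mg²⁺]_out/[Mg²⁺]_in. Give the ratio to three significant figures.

log₁₀([out]/[in]) = E·z/(59.5) = 12.5 × 2 / 59.5 = 0.4202
[out]/[in] = 10^(0.4202) = 2.631

2.63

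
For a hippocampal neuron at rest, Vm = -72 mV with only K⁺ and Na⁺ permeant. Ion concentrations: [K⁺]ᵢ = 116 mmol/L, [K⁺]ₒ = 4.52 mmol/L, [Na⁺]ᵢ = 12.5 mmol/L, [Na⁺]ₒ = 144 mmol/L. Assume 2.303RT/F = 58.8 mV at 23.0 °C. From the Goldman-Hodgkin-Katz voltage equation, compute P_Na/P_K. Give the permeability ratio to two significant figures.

Let α = P_Na/P_K. GHK: Vm = 58.8·log₁₀[(Kₒ + α·Naₒ)/(Kᵢ + α·Naᵢ)].
10^(Vm/58.8) = 10^(-72.0/58.8) = 0.059636
So 0.059636·(Kᵢ + α·Naᵢ) = Kₒ + α·Naₒ → α = (0.059636·116.0 − 4.52) / (144.0 − 0.059636·12.5)
α = (6.918 − 4.52) / (144.0 − 0.7455) = 2.398/143.3 = 0.01674

0.017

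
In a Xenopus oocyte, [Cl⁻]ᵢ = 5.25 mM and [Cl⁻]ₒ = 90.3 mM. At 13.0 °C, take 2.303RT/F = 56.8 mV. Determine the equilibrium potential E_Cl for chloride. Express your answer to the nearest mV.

E = (56.8/z) · log₁₀([Cl⁻]_out/[Cl⁻]_in) with z = -1.
For an anion, dividing by z = -1 reverses the sign.
= (56.8/-1) · log₁₀(90.3/5.25) = -56.80 · log₁₀(17.2)
= -56.80 · (1.2355) = -70.18 mV

-70 mV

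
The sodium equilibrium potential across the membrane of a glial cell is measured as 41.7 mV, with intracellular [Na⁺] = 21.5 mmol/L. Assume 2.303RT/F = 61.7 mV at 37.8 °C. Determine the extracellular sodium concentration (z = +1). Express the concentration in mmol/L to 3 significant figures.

102 mmol/L

Nernst: E = (61.7/1) · log₁₀([out]/[in]), so log₁₀([out]/[in]) = 41.7 × 1 / 61.7 = 0.6759.
[out]/[in] = 10^(0.6759) = 4.741.
[out] = 4.741 × 21.5 = 101.9 mmol/L.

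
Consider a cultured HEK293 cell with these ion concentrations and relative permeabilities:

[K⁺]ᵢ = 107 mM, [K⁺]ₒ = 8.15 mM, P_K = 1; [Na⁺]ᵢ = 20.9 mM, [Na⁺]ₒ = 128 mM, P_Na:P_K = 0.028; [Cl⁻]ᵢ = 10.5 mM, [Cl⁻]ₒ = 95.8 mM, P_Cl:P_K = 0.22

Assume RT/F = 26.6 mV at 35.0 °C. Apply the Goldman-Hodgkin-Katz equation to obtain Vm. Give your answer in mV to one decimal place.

-58.9 mV

Vm = 26.6 · ln[(Σ P·[cation]ₒ + Σ P·[anion]ᵢ) / (Σ P·[cation]ᵢ + Σ P·[anion]ₒ)]
Numerator = 1×8.15 + 0.028×128 + 0.22×10.5 = 14.04
Denominator = 1×107 + 0.028×20.9 + 0.22×95.8 = 128.7
Vm = 26.6 · ln(0.10915) = 26.6 × (-2.2150) = -58.92 mV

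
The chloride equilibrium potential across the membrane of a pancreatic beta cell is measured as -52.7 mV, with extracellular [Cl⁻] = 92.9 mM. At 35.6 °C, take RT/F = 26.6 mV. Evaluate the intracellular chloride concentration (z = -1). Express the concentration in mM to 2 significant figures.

13 mM

Nernst: E = (26.6/-1) · ln([out]/[in]), so ln([out]/[in]) = -52.7 × -1 / 26.6 = 1.9812.
[out]/[in] = e^(1.9812) = 7.251.
[in] = 92.9 / 7.251 = 12.81 mM.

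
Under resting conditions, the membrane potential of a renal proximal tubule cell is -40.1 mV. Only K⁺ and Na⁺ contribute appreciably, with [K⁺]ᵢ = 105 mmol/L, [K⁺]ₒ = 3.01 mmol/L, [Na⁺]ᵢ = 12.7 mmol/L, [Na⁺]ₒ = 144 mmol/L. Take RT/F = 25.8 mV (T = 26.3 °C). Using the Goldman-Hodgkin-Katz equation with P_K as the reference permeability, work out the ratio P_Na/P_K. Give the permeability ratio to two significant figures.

0.14

Let α = P_Na/P_K. GHK: Vm = 25.8·ln[(Kₒ + α·Naₒ)/(Kᵢ + α·Naᵢ)].
e^(Vm/25.8) = e^(-40.1/25.8) = 0.21134
So 0.21134·(Kᵢ + α·Naᵢ) = Kₒ + α·Naₒ → α = (0.21134·105.0 − 3.01) / (144.0 − 0.21134·12.7)
α = (22.19 − 3.01) / (144.0 − 2.684) = 19.18/141.3 = 0.1357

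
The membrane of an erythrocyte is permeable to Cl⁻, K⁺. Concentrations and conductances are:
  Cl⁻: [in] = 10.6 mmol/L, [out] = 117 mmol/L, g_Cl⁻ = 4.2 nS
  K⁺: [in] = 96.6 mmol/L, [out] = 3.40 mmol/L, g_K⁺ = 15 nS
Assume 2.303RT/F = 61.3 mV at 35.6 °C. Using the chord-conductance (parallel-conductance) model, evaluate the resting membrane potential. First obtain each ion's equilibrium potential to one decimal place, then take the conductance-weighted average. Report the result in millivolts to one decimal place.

E_Cl⁻ = (61.3/-1)·log₁₀(117/10.6) = -63.9 mV
E_K⁺ = (61.3/1)·log₁₀(3.40/96.6) = -89.1 mV
Vm = (Σ gᵢEᵢ)/(Σ gᵢ) = (4.2·-63.9 + 15·-89.1) / (4.2 + 15)
= -1604.88 / 19.2 = -83.59 mV

-83.6 mV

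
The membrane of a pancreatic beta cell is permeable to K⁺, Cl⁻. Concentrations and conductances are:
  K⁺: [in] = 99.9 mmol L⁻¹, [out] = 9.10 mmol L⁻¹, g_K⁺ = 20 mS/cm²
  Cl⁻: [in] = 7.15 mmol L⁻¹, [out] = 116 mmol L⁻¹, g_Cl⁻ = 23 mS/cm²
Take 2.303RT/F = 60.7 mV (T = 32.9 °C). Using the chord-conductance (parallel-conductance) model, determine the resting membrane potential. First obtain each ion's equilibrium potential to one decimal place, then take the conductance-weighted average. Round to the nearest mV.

-69 mV

E_K⁺ = (60.7/1)·log₁₀(9.10/99.9) = -63.2 mV
E_Cl⁻ = (60.7/-1)·log₁₀(116/7.15) = -73.5 mV
Vm = (Σ gᵢEᵢ)/(Σ gᵢ) = (20·-63.2 + 23·-73.5) / (20 + 23)
= -2954.50 / 43 = -68.71 mV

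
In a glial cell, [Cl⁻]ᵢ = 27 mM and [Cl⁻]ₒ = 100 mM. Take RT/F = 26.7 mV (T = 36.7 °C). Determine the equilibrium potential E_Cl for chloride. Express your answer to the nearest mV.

-35 mV

E = (26.7/z) · ln([Cl⁻]_out/[Cl⁻]_in) with z = -1.
For an anion, dividing by z = -1 reverses the sign.
= (26.7/-1) · ln(100/27) = -26.70 · ln(3.704)
= -26.70 · (1.3093) = -34.96 mV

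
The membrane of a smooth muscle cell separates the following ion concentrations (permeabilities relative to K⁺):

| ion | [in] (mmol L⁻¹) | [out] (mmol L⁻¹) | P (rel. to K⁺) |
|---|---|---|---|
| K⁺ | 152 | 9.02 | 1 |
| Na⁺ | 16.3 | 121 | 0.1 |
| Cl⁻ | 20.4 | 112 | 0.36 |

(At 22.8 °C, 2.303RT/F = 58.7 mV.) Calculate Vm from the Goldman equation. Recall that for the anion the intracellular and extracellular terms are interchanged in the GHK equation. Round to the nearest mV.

-49 mV

Vm = 58.7 · log₁₀[(Σ P·[cation]ₒ + Σ P·[anion]ᵢ) / (Σ P·[cation]ᵢ + Σ P·[anion]ₒ)]
Numerator = 1×9.02 + 0.1×121 + 0.36×20.4 = 28.46
Denominator = 1×152 + 0.1×16.3 + 0.36×112 = 193.9
Vm = 58.7 · log₁₀(0.14676) = 58.7 × (-0.8334) = -48.92 mV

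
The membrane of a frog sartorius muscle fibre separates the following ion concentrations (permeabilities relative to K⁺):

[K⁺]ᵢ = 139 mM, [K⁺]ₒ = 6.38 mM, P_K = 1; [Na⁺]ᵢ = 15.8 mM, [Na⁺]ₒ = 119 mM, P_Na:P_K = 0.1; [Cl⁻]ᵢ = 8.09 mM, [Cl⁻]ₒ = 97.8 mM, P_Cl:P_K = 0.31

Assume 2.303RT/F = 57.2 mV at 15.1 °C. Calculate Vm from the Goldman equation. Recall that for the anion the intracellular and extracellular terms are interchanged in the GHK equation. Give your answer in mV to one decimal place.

Vm = 57.2 · log₁₀[(Σ P·[cation]ₒ + Σ P·[anion]ᵢ) / (Σ P·[cation]ᵢ + Σ P·[anion]ₒ)]
Numerator = 1×6.38 + 0.1×119 + 0.31×8.09 = 20.79
Denominator = 1×139 + 0.1×15.8 + 0.31×97.8 = 170.9
Vm = 57.2 · log₁₀(0.12164) = 57.2 × (-0.9149) = -52.33 mV

-52.3 mV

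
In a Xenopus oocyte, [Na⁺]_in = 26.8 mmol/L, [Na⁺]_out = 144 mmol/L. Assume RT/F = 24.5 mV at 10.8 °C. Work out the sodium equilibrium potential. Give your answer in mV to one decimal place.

E = (24.5/z) · ln([Na⁺]_out/[Na⁺]_in) with z = +1.
= (24.5/1) · ln(144/26.8) = 24.50 · ln(5.373)
= 24.50 · (1.6814) = 41.19 mV

41.2 mV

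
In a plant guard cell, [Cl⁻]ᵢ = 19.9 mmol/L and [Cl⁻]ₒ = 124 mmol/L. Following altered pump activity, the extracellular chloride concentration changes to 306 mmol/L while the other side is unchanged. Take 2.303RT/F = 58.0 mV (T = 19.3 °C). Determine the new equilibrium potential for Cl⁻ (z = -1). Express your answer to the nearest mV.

After the shift: [Cl⁻]_out = 306, [Cl⁻]_in = 19.9 mmol/L.
E_new = (58.0/-1)·log₁₀(306/19.9) = -58.00 · (1.1869) = -68.84 mV

-69 mV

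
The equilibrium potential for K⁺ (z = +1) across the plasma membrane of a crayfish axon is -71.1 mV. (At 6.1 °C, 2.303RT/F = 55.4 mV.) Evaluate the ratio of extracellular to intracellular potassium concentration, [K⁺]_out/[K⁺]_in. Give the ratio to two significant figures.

log₁₀([out]/[in]) = E·z/(55.4) = -71.1 × 1 / 55.4 = -1.2834
[out]/[in] = 10^(-1.2834) = 0.05207

0.052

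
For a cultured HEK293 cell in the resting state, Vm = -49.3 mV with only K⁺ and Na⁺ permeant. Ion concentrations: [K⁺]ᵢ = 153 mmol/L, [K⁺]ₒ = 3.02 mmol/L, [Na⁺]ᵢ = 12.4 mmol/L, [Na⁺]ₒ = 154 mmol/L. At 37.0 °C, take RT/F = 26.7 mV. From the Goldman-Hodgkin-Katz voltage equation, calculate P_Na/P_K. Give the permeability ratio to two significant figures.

Let α = P_Na/P_K. GHK: Vm = 26.7·ln[(Kₒ + α·Naₒ)/(Kᵢ + α·Naᵢ)].
e^(Vm/26.7) = e^(-49.3/26.7) = 0.1578
So 0.1578·(Kᵢ + α·Naᵢ) = Kₒ + α·Naₒ → α = (0.1578·153.0 − 3.02) / (154.0 − 0.1578·12.4)
α = (24.14 − 3.02) / (154.0 − 1.957) = 21.12/152 = 0.1389

0.14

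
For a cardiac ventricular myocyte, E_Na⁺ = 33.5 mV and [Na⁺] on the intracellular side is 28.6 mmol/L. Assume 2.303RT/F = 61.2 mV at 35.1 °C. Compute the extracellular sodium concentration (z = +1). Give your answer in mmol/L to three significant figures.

101 mmol/L

Nernst: E = (61.2/1) · log₁₀([out]/[in]), so log₁₀([out]/[in]) = 33.5 × 1 / 61.2 = 0.5474.
[out]/[in] = 10^(0.5474) = 3.527.
[out] = 3.527 × 28.6 = 100.9 mmol/L.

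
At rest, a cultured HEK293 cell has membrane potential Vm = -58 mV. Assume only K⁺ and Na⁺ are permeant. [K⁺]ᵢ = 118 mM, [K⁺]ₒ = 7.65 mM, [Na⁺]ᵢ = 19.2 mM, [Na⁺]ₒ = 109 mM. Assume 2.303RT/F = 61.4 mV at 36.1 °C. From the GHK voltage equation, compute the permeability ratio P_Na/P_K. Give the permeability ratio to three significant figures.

0.0539

Let α = P_Na/P_K. GHK: Vm = 61.4·log₁₀[(Kₒ + α·Naₒ)/(Kᵢ + α·Naᵢ)].
10^(Vm/61.4) = 10^(-58.0/61.4) = 0.1136
So 0.1136·(Kᵢ + α·Naᵢ) = Kₒ + α·Naₒ → α = (0.1136·118.0 − 7.65) / (109.0 − 0.1136·19.2)
α = (13.4 − 7.65) / (109.0 − 2.181) = 5.755/106.8 = 0.05387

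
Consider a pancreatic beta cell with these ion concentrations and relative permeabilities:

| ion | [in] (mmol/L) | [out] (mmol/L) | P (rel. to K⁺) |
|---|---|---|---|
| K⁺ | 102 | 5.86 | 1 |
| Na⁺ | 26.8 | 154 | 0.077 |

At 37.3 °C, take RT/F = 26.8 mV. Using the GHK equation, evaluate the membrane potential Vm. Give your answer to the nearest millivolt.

-47 mV

Vm = 26.8 · ln[(Σ P·[cation]ₒ + Σ P·[anion]ᵢ) / (Σ P·[cation]ᵢ + Σ P·[anion]ₒ)]
Numerator = 1×5.86 + 0.077×154 = 17.72
Denominator = 1×102 + 0.077×26.8 = 104.1
Vm = 26.8 · ln(0.17026) = 26.8 × (-1.7704) = -47.45 mV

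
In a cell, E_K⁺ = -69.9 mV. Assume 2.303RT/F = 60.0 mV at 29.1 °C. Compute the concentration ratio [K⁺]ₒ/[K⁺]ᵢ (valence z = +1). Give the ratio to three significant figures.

log₁₀([out]/[in]) = E·z/(60.0) = -69.9 × 1 / 60.0 = -1.1650
[out]/[in] = 10^(-1.1650) = 0.06839

0.0684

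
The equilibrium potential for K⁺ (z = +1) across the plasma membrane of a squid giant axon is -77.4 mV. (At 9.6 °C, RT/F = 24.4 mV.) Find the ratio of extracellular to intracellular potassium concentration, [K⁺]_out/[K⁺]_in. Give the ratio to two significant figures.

0.042

ln([out]/[in]) = E·z/(24.4) = -77.4 × 1 / 24.4 = -3.1721
[out]/[in] = e^(-3.1721) = 0.04191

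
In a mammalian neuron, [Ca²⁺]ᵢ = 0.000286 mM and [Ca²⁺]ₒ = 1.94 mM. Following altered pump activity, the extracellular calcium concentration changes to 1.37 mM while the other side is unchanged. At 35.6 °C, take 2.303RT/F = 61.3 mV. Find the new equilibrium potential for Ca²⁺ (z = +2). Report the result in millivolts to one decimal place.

After the shift: [Ca²⁺]_out = 1.37, [Ca²⁺]_in = 0.000286 mM.
E_new = (61.3/2)·log₁₀(1.37/0.000286) = 30.65 · (3.6804) = 112.80 mV

112.8 mV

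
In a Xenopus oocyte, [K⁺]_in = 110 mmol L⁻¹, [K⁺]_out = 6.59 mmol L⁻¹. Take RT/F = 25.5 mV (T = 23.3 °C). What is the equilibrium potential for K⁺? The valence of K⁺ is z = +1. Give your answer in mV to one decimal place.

E = (25.5/z) · ln([K⁺]_out/[K⁺]_in) with z = +1.
= (25.5/1) · ln(6.59/110) = 25.50 · ln(0.05991)
= 25.50 · (-2.8149) = -71.78 mV

-71.8 mV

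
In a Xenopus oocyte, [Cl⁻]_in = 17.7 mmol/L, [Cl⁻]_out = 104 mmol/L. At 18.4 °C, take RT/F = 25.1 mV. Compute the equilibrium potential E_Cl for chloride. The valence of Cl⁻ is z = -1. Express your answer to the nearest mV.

E = (25.1/z) · ln([Cl⁻]_out/[Cl⁻]_in) with z = -1.
For an anion, dividing by z = -1 reverses the sign.
= (25.1/-1) · ln(104/17.7) = -25.10 · ln(5.876)
= -25.10 · (1.7708) = -44.45 mV

-44 mV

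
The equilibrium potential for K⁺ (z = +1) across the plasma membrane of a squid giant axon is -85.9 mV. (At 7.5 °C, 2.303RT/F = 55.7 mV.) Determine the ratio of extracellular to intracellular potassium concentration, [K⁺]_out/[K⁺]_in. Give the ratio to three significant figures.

log₁₀([out]/[in]) = E·z/(55.7) = -85.9 × 1 / 55.7 = -1.5422
[out]/[in] = 10^(-1.5422) = 0.0287

0.0287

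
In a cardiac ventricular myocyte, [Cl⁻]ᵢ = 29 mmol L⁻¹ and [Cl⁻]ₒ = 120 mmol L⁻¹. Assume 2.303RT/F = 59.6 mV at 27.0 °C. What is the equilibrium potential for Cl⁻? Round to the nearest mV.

E = (59.6/z) · log₁₀([Cl⁻]_out/[Cl⁻]_in) with z = -1.
For an anion, dividing by z = -1 reverses the sign.
= (59.6/-1) · log₁₀(120/29) = -59.60 · log₁₀(4.138)
= -59.60 · (0.6168) = -36.76 mV

-37 mV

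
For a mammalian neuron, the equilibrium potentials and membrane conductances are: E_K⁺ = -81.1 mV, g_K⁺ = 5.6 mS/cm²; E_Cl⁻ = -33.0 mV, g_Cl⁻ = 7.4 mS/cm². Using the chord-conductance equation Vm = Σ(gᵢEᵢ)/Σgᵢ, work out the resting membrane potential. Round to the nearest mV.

-54 mV

Σ gᵢEᵢ = 5.6·(-81.1) + 7.4·(-33.0) = -698.36
Σ gᵢ = 5.6 + 7.4 = 13
Vm = -698.36 / 13 = -53.72 mV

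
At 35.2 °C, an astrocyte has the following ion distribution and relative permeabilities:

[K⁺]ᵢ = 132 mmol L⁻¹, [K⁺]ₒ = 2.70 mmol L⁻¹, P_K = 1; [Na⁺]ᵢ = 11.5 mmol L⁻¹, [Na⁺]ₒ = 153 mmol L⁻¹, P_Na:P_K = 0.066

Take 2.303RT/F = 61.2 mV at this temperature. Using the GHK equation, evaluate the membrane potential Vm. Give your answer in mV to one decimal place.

Vm = 61.2 · log₁₀[(Σ P·[cation]ₒ + Σ P·[anion]ᵢ) / (Σ P·[cation]ᵢ + Σ P·[anion]ₒ)]
Numerator = 1×2.70 + 0.066×153 = 12.8
Denominator = 1×132 + 0.066×11.5 = 132.8
Vm = 61.2 · log₁₀(0.0964) = 61.2 × (-1.0159) = -62.17 mV

-62.2 mV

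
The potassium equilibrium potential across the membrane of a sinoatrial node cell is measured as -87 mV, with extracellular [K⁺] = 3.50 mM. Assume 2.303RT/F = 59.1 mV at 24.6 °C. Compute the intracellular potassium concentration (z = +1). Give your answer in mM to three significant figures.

104 mM

Nernst: E = (59.1/1) · log₁₀([out]/[in]), so log₁₀([out]/[in]) = -87.0 × 1 / 59.1 = -1.4721.
[out]/[in] = 10^(-1.4721) = 0.03372.
[in] = 3.50 / 0.03372 = 103.8 mM.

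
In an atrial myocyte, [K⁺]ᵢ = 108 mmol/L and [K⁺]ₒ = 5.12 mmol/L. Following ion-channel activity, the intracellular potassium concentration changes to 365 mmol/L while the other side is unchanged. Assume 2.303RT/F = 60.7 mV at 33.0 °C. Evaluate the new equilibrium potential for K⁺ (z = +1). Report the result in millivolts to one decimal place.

-112.5 mV

After the shift: [K⁺]_out = 5.12, [K⁺]_in = 365 mmol/L.
E_new = (60.7/1)·log₁₀(5.12/365) = 60.70 · (-1.8530) = -112.48 mV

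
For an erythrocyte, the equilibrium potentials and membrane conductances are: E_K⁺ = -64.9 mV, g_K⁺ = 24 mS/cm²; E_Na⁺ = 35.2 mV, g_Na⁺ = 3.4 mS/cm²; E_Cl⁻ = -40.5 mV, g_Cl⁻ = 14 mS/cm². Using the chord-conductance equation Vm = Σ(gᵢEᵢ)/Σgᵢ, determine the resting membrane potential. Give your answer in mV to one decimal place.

-48.4 mV

Σ gᵢEᵢ = 24·(-64.9) + 3.4·(35.2) + 14·(-40.5) = -2004.92
Σ gᵢ = 24 + 3.4 + 14 = 41.4
Vm = -2004.92 / 41.4 = -48.43 mV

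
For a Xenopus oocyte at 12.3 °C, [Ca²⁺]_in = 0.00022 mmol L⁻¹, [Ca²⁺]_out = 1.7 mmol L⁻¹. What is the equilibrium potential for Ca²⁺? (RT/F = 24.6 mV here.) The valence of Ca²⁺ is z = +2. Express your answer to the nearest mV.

110 mV

E = (24.6/z) · ln([Ca²⁺]_out/[Ca²⁺]_in) with z = +2.
= (24.6/2) · ln(1.7/0.00022) = 12.30 · ln(7727)
= 12.30 · (8.9525) = 110.12 mV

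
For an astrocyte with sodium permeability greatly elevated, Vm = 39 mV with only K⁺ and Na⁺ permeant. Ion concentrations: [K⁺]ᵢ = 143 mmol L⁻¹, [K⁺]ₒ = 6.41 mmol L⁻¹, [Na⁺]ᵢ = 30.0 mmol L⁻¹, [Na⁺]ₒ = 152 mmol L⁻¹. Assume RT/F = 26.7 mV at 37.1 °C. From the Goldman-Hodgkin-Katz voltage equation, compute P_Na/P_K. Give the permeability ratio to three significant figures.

Let α = P_Na/P_K. GHK: Vm = 26.7·ln[(Kₒ + α·Naₒ)/(Kᵢ + α·Naᵢ)].
e^(Vm/26.7) = e^(39.0/26.7) = 4.3089
So 4.3089·(Kᵢ + α·Naᵢ) = Kₒ + α·Naₒ → α = (4.3089·143.0 − 6.41) / (152.0 − 4.3089·30.0)
α = (616.2 − 6.41) / (152.0 − 129.3) = 609.8/22.73 = 26.82

26.8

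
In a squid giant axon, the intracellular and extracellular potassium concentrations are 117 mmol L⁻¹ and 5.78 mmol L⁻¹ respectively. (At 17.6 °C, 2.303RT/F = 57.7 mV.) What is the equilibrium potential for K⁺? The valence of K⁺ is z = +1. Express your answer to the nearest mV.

-75 mV

E = (57.7/z) · log₁₀([K⁺]_out/[K⁺]_in) with z = +1.
= (57.7/1) · log₁₀(5.78/117) = 57.70 · log₁₀(0.0494)
= 57.70 · (-1.3063) = -75.37 mV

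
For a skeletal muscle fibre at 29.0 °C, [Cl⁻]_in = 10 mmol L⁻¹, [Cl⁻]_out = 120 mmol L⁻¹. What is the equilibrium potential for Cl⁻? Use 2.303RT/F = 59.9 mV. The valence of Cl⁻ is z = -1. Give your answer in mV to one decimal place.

E = (59.9/z) · log₁₀([Cl⁻]_out/[Cl⁻]_in) with z = -1.
For an anion, dividing by z = -1 reverses the sign.
= (59.9/-1) · log₁₀(120/10) = -59.90 · log₁₀(12)
= -59.90 · (1.0792) = -64.64 mV

-64.6 mV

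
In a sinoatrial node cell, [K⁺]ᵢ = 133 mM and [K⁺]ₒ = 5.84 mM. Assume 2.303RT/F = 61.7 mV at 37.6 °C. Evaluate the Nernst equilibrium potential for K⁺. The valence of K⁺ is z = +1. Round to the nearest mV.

E = (61.7/z) · log₁₀([K⁺]_out/[K⁺]_in) with z = +1.
= (61.7/1) · log₁₀(5.84/133) = 61.70 · log₁₀(0.04391)
= 61.70 · (-1.3574) = -83.75 mV

-84 mV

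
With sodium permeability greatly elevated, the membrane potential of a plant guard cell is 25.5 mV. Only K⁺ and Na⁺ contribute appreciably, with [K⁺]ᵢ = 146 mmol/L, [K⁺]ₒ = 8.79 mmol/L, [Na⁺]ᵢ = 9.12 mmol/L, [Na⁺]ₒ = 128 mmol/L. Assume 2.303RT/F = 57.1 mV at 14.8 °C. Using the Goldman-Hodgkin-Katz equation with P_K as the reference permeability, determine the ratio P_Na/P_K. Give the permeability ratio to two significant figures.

3.9

Let α = P_Na/P_K. GHK: Vm = 57.1·log₁₀[(Kₒ + α·Naₒ)/(Kᵢ + α·Naᵢ)].
10^(Vm/57.1) = 10^(25.5/57.1) = 2.7963
So 2.7963·(Kᵢ + α·Naᵢ) = Kₒ + α·Naₒ → α = (2.7963·146.0 − 8.79) / (128.0 − 2.7963·9.12)
α = (408.3 − 8.79) / (128.0 − 25.5) = 399.5/102.5 = 3.897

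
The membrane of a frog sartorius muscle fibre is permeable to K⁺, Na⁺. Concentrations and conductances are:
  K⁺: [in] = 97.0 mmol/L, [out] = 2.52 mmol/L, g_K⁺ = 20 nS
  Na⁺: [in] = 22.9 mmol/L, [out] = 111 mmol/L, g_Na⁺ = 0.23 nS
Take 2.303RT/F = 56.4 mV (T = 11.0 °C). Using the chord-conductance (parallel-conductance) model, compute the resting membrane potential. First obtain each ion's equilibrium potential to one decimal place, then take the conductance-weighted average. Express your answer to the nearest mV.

E_K⁺ = (56.4/1)·log₁₀(2.52/97.0) = -89.4 mV
E_Na⁺ = (56.4/1)·log₁₀(111/22.9) = 38.7 mV
Vm = (Σ gᵢEᵢ)/(Σ gᵢ) = (20·-89.4 + 0.23·38.7) / (20 + 0.23)
= -1779.10 / 20.23 = -87.94 mV

-88 mV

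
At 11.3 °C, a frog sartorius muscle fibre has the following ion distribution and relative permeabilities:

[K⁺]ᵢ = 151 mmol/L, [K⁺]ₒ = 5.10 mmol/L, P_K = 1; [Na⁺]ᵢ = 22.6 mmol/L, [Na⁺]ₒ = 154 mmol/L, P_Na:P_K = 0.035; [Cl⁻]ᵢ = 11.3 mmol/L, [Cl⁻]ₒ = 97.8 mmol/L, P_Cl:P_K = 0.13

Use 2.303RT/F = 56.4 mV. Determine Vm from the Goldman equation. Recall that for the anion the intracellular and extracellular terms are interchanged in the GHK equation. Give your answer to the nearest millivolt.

-64 mV

Vm = 56.4 · log₁₀[(Σ P·[cation]ₒ + Σ P·[anion]ᵢ) / (Σ P·[cation]ᵢ + Σ P·[anion]ₒ)]
Numerator = 1×5.10 + 0.035×154 + 0.13×11.3 = 11.96
Denominator = 1×151 + 0.035×22.6 + 0.13×97.8 = 164.5
Vm = 56.4 · log₁₀(0.072697) = 56.4 × (-1.1385) = -64.21 mV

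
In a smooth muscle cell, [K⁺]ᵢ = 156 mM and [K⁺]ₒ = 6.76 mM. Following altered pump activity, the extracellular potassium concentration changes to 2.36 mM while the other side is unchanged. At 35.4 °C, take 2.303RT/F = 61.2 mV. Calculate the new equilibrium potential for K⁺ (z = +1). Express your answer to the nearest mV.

-111 mV

After the shift: [K⁺]_out = 2.36, [K⁺]_in = 156 mM.
E_new = (61.2/1)·log₁₀(2.36/156) = 61.20 · (-1.8202) = -111.40 mV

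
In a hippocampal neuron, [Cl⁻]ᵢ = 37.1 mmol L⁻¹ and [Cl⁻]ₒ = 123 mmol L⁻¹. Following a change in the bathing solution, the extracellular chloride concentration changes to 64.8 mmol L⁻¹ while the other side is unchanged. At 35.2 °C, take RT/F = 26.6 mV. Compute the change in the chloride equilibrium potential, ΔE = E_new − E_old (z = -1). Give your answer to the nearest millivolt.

E_old = (26.6/-1)·ln(123/37.1) = -31.88 mV
E_new = (26.6/-1)·ln(64.8/37.1) = -14.83 mV
ΔE = -14.83 − (-31.88) = 17.05 mV

17 mV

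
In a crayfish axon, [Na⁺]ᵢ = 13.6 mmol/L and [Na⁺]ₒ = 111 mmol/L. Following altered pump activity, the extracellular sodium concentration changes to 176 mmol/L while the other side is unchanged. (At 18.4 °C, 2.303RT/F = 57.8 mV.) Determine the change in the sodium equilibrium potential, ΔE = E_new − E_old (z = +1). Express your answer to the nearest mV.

12 mV

E_old = (57.8/1)·log₁₀(111/13.6) = 52.70 mV
E_new = (57.8/1)·log₁₀(176/13.6) = 64.27 mV
ΔE = 64.27 − (52.70) = 11.57 mV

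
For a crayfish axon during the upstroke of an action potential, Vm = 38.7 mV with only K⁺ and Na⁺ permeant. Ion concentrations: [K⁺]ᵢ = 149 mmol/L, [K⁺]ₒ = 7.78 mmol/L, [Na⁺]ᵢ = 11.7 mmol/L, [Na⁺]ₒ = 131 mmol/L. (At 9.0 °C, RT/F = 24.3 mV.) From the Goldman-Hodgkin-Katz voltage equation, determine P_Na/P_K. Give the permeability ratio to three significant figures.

Let α = P_Na/P_K. GHK: Vm = 24.3·ln[(Kₒ + α·Naₒ)/(Kᵢ + α·Naᵢ)].
e^(Vm/24.3) = e^(38.7/24.3) = 4.9165
So 4.9165·(Kᵢ + α·Naᵢ) = Kₒ + α·Naₒ → α = (4.9165·149.0 − 7.78) / (131.0 − 4.9165·11.7)
α = (732.6 − 7.78) / (131.0 − 57.52) = 724.8/73.48 = 9.864

9.86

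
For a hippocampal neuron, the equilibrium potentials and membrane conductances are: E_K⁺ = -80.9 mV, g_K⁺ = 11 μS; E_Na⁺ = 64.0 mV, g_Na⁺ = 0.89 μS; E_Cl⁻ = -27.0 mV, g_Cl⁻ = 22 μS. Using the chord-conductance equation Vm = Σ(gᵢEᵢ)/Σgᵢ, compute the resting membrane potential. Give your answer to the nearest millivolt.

-42 mV

Σ gᵢEᵢ = 11·(-80.9) + 0.89·(64.0) + 22·(-27.0) = -1426.94
Σ gᵢ = 11 + 0.89 + 22 = 33.89
Vm = -1426.94 / 33.89 = -42.11 mV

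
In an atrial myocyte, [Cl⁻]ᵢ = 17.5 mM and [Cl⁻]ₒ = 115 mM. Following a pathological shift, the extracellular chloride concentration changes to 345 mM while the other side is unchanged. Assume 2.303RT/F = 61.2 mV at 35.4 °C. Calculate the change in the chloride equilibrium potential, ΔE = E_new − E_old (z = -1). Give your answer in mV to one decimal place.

-29.2 mV

E_old = (61.2/-1)·log₁₀(115/17.5) = -50.04 mV
E_new = (61.2/-1)·log₁₀(345/17.5) = -79.24 mV
ΔE = -79.24 − (-50.04) = -29.20 mV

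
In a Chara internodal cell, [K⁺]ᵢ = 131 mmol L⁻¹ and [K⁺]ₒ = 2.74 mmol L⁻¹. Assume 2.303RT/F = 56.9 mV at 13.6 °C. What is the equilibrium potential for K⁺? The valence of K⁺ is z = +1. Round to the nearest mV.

-96 mV

E = (56.9/z) · log₁₀([K⁺]_out/[K⁺]_in) with z = +1.
= (56.9/1) · log₁₀(2.74/131) = 56.90 · log₁₀(0.02092)
= 56.90 · (-1.6795) = -95.56 mV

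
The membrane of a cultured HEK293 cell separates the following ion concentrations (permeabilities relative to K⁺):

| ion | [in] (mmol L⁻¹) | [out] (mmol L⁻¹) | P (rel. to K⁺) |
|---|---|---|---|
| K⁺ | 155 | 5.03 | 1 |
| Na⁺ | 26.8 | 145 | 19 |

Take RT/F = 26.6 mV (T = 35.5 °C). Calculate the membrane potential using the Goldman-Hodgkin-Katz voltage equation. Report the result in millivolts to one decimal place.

Vm = 26.6 · ln[(Σ P·[cation]ₒ + Σ P·[anion]ᵢ) / (Σ P·[cation]ᵢ + Σ P·[anion]ₒ)]
Numerator = 1×5.03 + 19×145 = 2760
Denominator = 1×155 + 19×26.8 = 664.2
Vm = 26.6 · ln(4.1554) = 26.6 × (1.4244) = 37.89 mV

37.9 mV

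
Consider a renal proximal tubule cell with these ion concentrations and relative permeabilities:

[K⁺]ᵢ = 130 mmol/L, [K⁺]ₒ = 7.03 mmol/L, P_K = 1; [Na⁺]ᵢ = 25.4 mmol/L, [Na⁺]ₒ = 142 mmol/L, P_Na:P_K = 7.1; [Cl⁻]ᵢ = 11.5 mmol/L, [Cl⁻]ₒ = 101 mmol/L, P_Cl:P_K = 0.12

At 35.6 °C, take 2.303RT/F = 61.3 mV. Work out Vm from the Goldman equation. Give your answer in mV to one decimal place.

Vm = 61.3 · log₁₀[(Σ P·[cation]ₒ + Σ P·[anion]ᵢ) / (Σ P·[cation]ᵢ + Σ P·[anion]ₒ)]
Numerator = 1×7.03 + 7.1×142 + 0.12×11.5 = 1017
Denominator = 1×130 + 7.1×25.4 + 0.12×101 = 322.5
Vm = 61.3 · log₁₀(3.1527) = 61.3 × (0.4987) = 30.57 mV

30.6 mV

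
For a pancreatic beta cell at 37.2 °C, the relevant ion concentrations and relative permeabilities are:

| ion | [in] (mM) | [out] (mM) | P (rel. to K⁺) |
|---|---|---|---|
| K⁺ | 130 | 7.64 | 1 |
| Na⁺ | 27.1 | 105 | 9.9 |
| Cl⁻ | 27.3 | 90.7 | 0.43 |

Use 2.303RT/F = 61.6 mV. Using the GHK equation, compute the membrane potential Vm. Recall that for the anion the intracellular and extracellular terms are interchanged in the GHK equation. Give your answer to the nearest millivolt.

24 mV

Vm = 61.6 · log₁₀[(Σ P·[cation]ₒ + Σ P·[anion]ᵢ) / (Σ P·[cation]ᵢ + Σ P·[anion]ₒ)]
Numerator = 1×7.64 + 9.9×105 + 0.43×27.3 = 1059
Denominator = 1×130 + 9.9×27.1 + 0.43×90.7 = 437.3
Vm = 61.6 · log₁₀(2.4215) = 61.6 × (0.3841) = 23.66 mV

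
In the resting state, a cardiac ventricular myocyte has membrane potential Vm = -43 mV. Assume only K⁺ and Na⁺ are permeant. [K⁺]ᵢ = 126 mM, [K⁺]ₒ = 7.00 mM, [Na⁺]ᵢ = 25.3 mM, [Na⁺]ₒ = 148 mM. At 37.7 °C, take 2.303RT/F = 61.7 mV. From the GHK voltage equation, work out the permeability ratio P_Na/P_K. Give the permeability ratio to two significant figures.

Let α = P_Na/P_K. GHK: Vm = 61.7·log₁₀[(Kₒ + α·Naₒ)/(Kᵢ + α·Naᵢ)].
10^(Vm/61.7) = 10^(-43.0/61.7) = 0.20095
So 0.20095·(Kᵢ + α·Naᵢ) = Kₒ + α·Naₒ → α = (0.20095·126.0 − 7.0) / (148.0 − 0.20095·25.3)
α = (25.32 − 7.0) / (148.0 − 5.084) = 18.32/142.9 = 0.1282

0.13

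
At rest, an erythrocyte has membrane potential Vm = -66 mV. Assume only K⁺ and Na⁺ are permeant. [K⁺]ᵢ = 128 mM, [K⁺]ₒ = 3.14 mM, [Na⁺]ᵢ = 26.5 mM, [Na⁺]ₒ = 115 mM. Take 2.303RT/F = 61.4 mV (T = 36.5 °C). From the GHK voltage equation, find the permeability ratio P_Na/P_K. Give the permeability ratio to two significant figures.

Let α = P_Na/P_K. GHK: Vm = 61.4·log₁₀[(Kₒ + α·Naₒ)/(Kᵢ + α·Naᵢ)].
10^(Vm/61.4) = 10^(-66.0/61.4) = 0.084155
So 0.084155·(Kᵢ + α·Naᵢ) = Kₒ + α·Naₒ → α = (0.084155·128.0 − 3.14) / (115.0 − 0.084155·26.5)
α = (10.77 − 3.14) / (115.0 − 2.23) = 7.632/112.8 = 0.06768

0.068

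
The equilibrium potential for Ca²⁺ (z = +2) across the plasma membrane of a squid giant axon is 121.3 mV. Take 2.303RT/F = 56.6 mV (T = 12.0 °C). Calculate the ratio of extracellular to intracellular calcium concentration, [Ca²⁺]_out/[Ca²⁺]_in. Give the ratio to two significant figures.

19000

log₁₀([out]/[in]) = E·z/(56.6) = 121.3 × 2 / 56.6 = 4.2862
[out]/[in] = 10^(4.2862) = 1.933e+04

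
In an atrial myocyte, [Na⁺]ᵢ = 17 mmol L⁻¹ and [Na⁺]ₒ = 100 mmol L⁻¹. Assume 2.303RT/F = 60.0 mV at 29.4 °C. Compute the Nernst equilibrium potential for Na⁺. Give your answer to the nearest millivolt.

E = (60.0/z) · log₁₀([Na⁺]_out/[Na⁺]_in) with z = +1.
= (60.0/1) · log₁₀(100/17) = 60.00 · log₁₀(5.882)
= 60.00 · (0.7696) = 46.17 mV

46 mV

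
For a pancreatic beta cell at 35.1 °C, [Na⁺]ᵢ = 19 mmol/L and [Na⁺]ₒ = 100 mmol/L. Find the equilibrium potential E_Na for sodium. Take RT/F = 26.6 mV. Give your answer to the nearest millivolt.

E = (26.6/z) · ln([Na⁺]_out/[Na⁺]_in) with z = +1.
= (26.6/1) · ln(100/19) = 26.60 · ln(5.263)
= 26.60 · (1.6607) = 44.18 mV

44 mV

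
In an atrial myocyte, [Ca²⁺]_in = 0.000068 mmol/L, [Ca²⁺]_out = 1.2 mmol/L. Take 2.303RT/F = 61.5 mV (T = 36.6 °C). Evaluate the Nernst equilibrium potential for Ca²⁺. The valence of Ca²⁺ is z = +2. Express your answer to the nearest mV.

131 mV

E = (61.5/z) · log₁₀([Ca²⁺]_out/[Ca²⁺]_in) with z = +2.
= (61.5/2) · log₁₀(1.2/0.000068) = 30.75 · log₁₀(1.765e+04)
= 30.75 · (4.2467) = 130.59 mV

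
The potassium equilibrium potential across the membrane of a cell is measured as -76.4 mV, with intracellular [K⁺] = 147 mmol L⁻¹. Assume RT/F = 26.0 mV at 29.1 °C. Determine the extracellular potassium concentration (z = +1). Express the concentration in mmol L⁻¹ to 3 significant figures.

Nernst: E = (26.0/1) · ln([out]/[in]), so ln([out]/[in]) = -76.4 × 1 / 26.0 = -2.9385.
[out]/[in] = e^(-2.9385) = 0.05295.
[out] = 0.05295 × 147 = 7.783 mmol L⁻¹.

7.78 mmol L⁻¹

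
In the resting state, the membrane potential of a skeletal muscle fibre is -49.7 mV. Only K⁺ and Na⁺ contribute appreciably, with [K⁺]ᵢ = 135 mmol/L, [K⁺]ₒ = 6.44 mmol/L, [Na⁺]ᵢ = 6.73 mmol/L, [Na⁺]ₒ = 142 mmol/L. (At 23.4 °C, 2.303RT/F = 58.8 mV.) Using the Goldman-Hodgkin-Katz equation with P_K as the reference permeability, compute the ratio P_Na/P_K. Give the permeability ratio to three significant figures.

Let α = P_Na/P_K. GHK: Vm = 58.8·log₁₀[(Kₒ + α·Naₒ)/(Kᵢ + α·Naᵢ)].
10^(Vm/58.8) = 10^(-49.7/58.8) = 0.14281
So 0.14281·(Kᵢ + α·Naᵢ) = Kₒ + α·Naₒ → α = (0.14281·135.0 − 6.44) / (142.0 − 0.14281·6.73)
α = (19.28 − 6.44) / (142.0 − 0.9611) = 12.84/141 = 0.09104

0.0910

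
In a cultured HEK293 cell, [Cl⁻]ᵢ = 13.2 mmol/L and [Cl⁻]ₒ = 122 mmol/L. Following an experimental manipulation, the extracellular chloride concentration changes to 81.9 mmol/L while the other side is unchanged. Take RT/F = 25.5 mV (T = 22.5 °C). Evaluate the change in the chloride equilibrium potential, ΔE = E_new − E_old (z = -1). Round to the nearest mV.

10 mV

E_old = (25.5/-1)·ln(122/13.2) = -56.71 mV
E_new = (25.5/-1)·ln(81.9/13.2) = -46.54 mV
ΔE = -46.54 − (-56.71) = 10.16 mV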